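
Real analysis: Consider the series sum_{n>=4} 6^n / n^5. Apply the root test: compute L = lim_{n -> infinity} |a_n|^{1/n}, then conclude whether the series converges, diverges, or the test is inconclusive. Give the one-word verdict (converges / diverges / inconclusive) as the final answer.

Let a_n denote the general term. Form |a_n|^(1/n) and simplify:
|a_n|^(1/n) = 6/n^(5/n)
Take the limit as n -> infinity: L = 6.
Since L = 6 > 1, the root test implies divergence.

diverges


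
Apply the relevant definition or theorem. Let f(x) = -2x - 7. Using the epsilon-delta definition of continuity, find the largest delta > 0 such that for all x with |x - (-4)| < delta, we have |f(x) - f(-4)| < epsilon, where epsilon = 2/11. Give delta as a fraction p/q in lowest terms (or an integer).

We compute f(-4) = -2*(-4) - 7 = 1.
|f(x) - f(-4)| = |-2x - 7 - (1)| = |-2(x - (-4))| = 2|x - (-4)|.
We need 2|x - (-4)| < 2/11, i.e. |x - (-4)| < 2/11 / 2 = 1/11.
So any delta <= 1/11 works. Conversely, if delta > 1/11, then x = -4 + 1/11 satisfies |x - (-4)| = 1/11 < delta but |f(x) - f(-4)| = 2 * 1/11 = 2/11, which is not < 2/11; so no larger delta works.
Hence the largest such delta is 1/11.

1/11


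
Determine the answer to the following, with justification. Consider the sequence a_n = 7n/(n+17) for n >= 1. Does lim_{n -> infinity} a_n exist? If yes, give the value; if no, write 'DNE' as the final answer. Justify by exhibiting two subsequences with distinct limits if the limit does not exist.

Examine the behaviour of a_n along subsequences.
Even-n subsequence a_{2k} = 7(2k)/(2k+17) -> 7. Odd-n subsequence a_{2k+1} = 7(2k+1)/(2k+18) -> 7. Both tend to 7, which suggests the limit is 7; verify directly.
|a_n - 7| = |7n - 7(n+17)| / (n+17) = 119/(n+17) < 119/n for every n >= 1.
Given epsilon > 0, choose a positive integer N > 119/epsilon. Then for all n >= N, |a_n - 7| < 119/n <= 119/N < epsilon.
So by the definition of the limit, lim a_n exists and equals 7.

7


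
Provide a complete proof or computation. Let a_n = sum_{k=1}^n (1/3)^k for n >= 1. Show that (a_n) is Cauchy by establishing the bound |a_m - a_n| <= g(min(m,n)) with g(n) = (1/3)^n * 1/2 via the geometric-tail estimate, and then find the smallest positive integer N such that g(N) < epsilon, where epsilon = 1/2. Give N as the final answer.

For m > n >= 1: |a_m - a_n| = sum_{k=n+1}^m (1/3)^k < sum_{k=n+1}^infinity (1/3)^k = (1/3)^(n+1) / (1 - 1/3) = (1/3)^n * (1/3) * (3/2) = (1/3)^n * 1/2.
So g(n) = (1/3)^n / 2. Since g(n) -> 0, (a_n) is Cauchy.
Now solve g(N) < 1/2: (1/3)^N / 2 < 1/2 <=> 3^N > 1 / (2 * 1/2) = 1.
Check powers of 3: 3^0 = 1 <= 1, 3^1 = 3 > 1.
So the smallest such N is 1. Check: g(1) = 1/(2 * 3) = 1/6 < 1/2.

1


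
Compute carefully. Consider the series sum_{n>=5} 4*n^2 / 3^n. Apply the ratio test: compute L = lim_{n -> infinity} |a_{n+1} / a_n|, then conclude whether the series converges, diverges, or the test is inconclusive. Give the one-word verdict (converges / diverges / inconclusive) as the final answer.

Let a_n denote the general term. Form the ratio a_{n+1}/a_n and simplify:
a_{n+1}/a_n = (n + 1)^2/(3*n^2)
Take the limit as n -> infinity: L = 1/3.
Since L = 1/3 < 1, the ratio test implies the series converges.

converges


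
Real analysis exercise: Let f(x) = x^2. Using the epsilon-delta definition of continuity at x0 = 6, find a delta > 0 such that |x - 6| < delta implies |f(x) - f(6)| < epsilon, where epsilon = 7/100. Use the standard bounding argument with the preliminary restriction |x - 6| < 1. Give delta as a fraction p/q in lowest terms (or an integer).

Factor: |x^2 - (6)^2| = |x - 6| * |x + 6|.
Impose |x - 6| < 1 first. Then |x + 6| = |(x - 6) + 2*(6)| <= |x - 6| + 2*|6| < 1 + 12 = 13.
So |x^2 - (6)^2| < delta * 13.
We need delta * 13 <= 7/100, i.e. delta <= 7/100/13 = 7/1300.
Since 7/1300 < 1, this is tighter than 1; take delta = 7/1300.
So delta = 7/1300 works.

7/1300


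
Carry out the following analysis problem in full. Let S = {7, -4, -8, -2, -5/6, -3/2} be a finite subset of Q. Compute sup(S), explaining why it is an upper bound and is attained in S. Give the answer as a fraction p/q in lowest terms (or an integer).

S is finite, so sup(S) = max(S).
Sorted decreasing:
7, -5/6, -3/2, -2, -4, -8
The extremum is 7.
For every x in S, x <= 7. And 7 is in S, so it is attained.
Therefore sup(S) = 7.

7


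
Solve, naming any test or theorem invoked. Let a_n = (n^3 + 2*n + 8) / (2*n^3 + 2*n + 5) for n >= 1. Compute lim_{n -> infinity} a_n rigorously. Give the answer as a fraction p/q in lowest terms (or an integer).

Divide numerator and denominator by n^3, the highest power:
numerator / n^3 = 1 + 2/n^2 + 8/n^3
denominator / n^3 = 2 + 2/n^2 + 5/n^3
As n -> infinity, all terms of the form c/n^k (k >= 1) tend to 0.
So numerator / n^3 -> 1 and denominator / n^3 -> 2.
Therefore lim a_n = 1/2.

1/2


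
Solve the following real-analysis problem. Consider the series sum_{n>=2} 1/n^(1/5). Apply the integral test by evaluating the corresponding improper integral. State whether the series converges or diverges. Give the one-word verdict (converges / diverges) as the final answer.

Let f(x) = x^(-1/5). Then f is positive, continuous, and decreasing on [2, infinity), so the integral test applies.
Compute the improper integral int_{2}^infinity f(x) dx:
  antiderivative F(x) = 5*x^(4/5)/4.
  As x -> infinity, F(x) -> infinity (since p = 1/5 < 1).
  So the integral diverges. By the integral test, the series diverges.

diverges


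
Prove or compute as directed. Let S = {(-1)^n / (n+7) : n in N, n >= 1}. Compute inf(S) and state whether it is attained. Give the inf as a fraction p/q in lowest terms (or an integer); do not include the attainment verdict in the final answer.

Analysis:
- Values: -1/8, 1/9, -1/10, 1/11, -1/12, ...
- Positive terms (even n): 1/(2+7), 1/(4+7), ... decreasing -> max = 1/9 (n=2).
- Negative terms (odd n): -1/(1+7), -1/(3+7), ... increasing -> min = -1/8 (n=1).
- So sup = 1/9 (attained at n=2); inf = -1/8 (attained at n=1).
Conclusion: inf(S) = -1/8, attained in S.

-1/8


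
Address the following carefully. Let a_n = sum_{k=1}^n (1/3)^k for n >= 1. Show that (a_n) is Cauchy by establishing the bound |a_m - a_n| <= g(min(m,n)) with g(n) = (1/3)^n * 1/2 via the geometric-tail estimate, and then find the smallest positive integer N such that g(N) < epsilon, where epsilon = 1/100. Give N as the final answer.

For m > n >= 1: |a_m - a_n| = sum_{k=n+1}^m (1/3)^k < sum_{k=n+1}^infinity (1/3)^k = (1/3)^(n+1) / (1 - 1/3) = (1/3)^n * (1/3) * (3/2) = (1/3)^n * 1/2.
So g(n) = (1/3)^n / 2. Since g(n) -> 0, (a_n) is Cauchy.
Now solve g(N) < 1/100: (1/3)^N / 2 < 1/100 <=> 3^N > 1 / (2 * 1/100) = 50.
Check powers of 3: 3^3 = 27 <= 50, 3^4 = 81 > 50.
So the smallest such N is 4. Check: g(4) = 1/(2 * 81) = 1/162 < 1/100.

4


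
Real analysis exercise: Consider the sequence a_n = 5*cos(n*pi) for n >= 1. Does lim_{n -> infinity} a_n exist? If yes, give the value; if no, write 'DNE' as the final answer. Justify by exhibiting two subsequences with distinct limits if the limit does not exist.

Examine the behaviour of a_n along subsequences.
cos(n*pi) = (-1)^n, so a_n = 5*(-1)^n. a_{2k} = 5 -> 5. a_{2k+1} = -5 -> -5.
Since these two subsequential limits are 5 and -5, distinct, the full sequence cannot converge (a convergent sequence has all subsequences tending to the same limit). So lim a_n does not exist.

DNE


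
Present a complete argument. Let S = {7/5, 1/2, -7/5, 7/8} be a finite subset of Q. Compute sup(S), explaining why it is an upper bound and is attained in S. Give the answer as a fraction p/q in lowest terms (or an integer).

S is finite, so sup(S) = max(S).
Sorted decreasing:
7/5, 7/8, 1/2, -7/5
The extremum is 7/5.
For every x in S, x <= 7/5. And 7/5 is in S, so it is attained.
Therefore sup(S) = 7/5.

7/5


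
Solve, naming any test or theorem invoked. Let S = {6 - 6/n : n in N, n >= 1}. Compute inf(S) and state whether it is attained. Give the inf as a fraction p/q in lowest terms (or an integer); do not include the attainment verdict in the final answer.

Analysis:
- Values: 0, 3, 4, 9/2, ... strictly increasing.
- Minimum is 0 (n=1); inf = 0 (attained).
- 6 - 6/n -> 6 from below; sup = 6, not attained.
Conclusion: inf(S) = 0, attained in S.

0


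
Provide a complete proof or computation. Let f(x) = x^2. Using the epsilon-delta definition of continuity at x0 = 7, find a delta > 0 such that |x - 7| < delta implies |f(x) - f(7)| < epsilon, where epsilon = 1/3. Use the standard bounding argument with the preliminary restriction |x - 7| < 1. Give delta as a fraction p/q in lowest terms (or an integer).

Factor: |x^2 - (7)^2| = |x - 7| * |x + 7|.
Impose |x - 7| < 1 first. Then |x + 7| = |(x - 7) + 2*(7)| <= |x - 7| + 2*|7| < 1 + 14 = 15.
So |x^2 - (7)^2| < delta * 15.
We need delta * 15 <= 1/3, i.e. delta <= 1/3/15 = 1/45.
Since 1/45 < 1, this is tighter than 1; take delta = 1/45.
So delta = 1/45 works.

1/45


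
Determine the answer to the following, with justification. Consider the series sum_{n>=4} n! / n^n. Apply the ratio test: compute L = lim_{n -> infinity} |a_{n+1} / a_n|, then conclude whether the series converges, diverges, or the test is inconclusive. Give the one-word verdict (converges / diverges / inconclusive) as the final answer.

Let a_n denote the general term. Form the ratio a_{n+1}/a_n and simplify:
a_{n+1}/a_n = (n/(n + 1))^n
Take the limit as n -> infinity: L = exp(-1).
Since L = exp(-1) < 1, the ratio test implies the series converges.

converges


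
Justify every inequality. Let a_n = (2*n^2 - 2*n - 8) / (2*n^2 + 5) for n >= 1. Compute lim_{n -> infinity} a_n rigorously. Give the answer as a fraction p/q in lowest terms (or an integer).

Divide numerator and denominator by n^2, the highest power:
numerator / n^2 = 2 - 2/n - 8/n^2
denominator / n^2 = 2 + 5/n^2
As n -> infinity, all terms of the form c/n^k (k >= 1) tend to 0.
So numerator / n^2 -> 2 and denominator / n^2 -> 2.
Therefore lim a_n = 1.

1


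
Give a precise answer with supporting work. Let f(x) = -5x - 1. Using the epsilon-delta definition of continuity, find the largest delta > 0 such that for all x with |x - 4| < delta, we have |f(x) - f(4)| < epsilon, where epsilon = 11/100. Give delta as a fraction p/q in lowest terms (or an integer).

We compute f(4) = -5*(4) - 1 = -21.
|f(x) - f(4)| = |-5x - 1 - (-21)| = |-5(x - 4)| = 5|x - 4|.
We need 5|x - 4| < 11/100, i.e. |x - 4| < 11/100 / 5 = 11/500.
So any delta <= 11/500 works. Conversely, if delta > 11/500, then x = 4 + 11/500 satisfies |x - 4| = 11/500 < delta but |f(x) - f(4)| = 5 * 11/500 = 11/100, which is not < 11/100; so no larger delta works.
Hence the largest such delta is 11/500.

11/500


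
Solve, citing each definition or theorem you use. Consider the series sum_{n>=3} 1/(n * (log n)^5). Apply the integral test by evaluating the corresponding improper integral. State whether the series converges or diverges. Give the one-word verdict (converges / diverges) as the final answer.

Let f(x) = 1/(x*log(x)^5). Then f is positive, continuous, and decreasing on [3, infinity), so the integral test applies.
Compute the improper integral int_{3}^infinity f(x) dx:
  antiderivative F(x) = -1/(4*log(x)^4).
  F(x) -> 0 as x -> infinity.  int = 0 - F(3) = 1/(4*log(3)^4) < infinity. By the integral test, the series converges.

converges


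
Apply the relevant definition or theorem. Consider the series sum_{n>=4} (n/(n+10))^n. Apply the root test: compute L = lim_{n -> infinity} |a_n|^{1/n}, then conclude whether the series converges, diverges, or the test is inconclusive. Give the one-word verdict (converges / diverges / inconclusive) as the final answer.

Let a_n denote the general term. Form |a_n|^(1/n) and simplify:
|a_n|^(1/n) = n/(n + 10)
Take the limit as n -> infinity: L = 1.
Since L = 1, the root test is inconclusive. (In fact a_n = (n/(n+10))^n -> e^(-10) != 0, so the nth-term test shows divergence; but the root test itself gives no conclusion.)

inconclusive


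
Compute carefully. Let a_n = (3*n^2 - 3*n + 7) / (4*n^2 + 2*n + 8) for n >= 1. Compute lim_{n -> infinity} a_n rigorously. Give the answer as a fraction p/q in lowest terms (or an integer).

Divide numerator and denominator by n^2, the highest power:
numerator / n^2 = 3 - 3/n + 7/n^2
denominator / n^2 = 4 + 2/n + 8/n^2
As n -> infinity, all terms of the form c/n^k (k >= 1) tend to 0.
So numerator / n^2 -> 3 and denominator / n^2 -> 4.
Therefore lim a_n = 3/4.

3/4


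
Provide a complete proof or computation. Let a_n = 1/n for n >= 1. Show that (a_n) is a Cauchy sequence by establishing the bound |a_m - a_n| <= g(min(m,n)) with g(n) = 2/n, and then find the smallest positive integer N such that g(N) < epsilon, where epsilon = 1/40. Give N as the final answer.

For any m, n >= 1, by the triangle inequality:
|a_m - a_n| = |1/m - 1/n| <= 1/m + 1/n <= 2/min(m,n).
So g(n) = 2/n bounds the Cauchy difference. Since g(n) -> 0, (a_n) is Cauchy.
Now solve g(N) < 1/40: 2/N < 1/40 <=> N > 2 / (1/40) = 80.
The smallest integer strictly greater than 80 is N = 81.
Check: g(81) = 2/81 = 2/81 < 1/40; g(80) = 1/40 >= 1/40. So N = 81.

81


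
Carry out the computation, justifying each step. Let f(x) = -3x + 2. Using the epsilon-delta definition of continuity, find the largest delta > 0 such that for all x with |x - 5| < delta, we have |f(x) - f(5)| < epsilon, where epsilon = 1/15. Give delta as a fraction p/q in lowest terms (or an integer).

We compute f(5) = -3*(5) + 2 = -13.
|f(x) - f(5)| = |-3x + 2 - (-13)| = |-3(x - 5)| = 3|x - 5|.
We need 3|x - 5| < 1/15, i.e. |x - 5| < 1/15 / 3 = 1/45.
So any delta <= 1/45 works. Conversely, if delta > 1/45, then x = 5 + 1/45 satisfies |x - 5| = 1/45 < delta but |f(x) - f(5)| = 3 * 1/45 = 1/15, which is not < 1/15; so no larger delta works.
Hence the largest such delta is 1/45.

1/45


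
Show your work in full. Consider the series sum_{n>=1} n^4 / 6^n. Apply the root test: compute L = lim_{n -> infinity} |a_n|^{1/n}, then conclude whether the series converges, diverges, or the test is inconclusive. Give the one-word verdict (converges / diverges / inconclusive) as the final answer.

Let a_n denote the general term. Form |a_n|^(1/n) and simplify:
|a_n|^(1/n) = n^(4/n)/6
Take the limit as n -> infinity: L = 1/6.
Since L = 1/6 < 1, the root test implies convergence.

converges


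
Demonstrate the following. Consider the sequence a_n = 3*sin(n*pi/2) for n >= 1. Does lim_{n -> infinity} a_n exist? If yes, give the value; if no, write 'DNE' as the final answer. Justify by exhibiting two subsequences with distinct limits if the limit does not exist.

Examine the behaviour of a_n along subsequences.
a_{4k+1} = 3*sin(pi/2 + 2k*pi) = 3 -> 3. a_{4k+3} = 3*sin(3pi/2 + 2k*pi) = -3 -> -3.
Since these two subsequential limits are 3 and -3, distinct, the full sequence cannot converge (a convergent sequence has all subsequences tending to the same limit). So lim a_n does not exist.

DNE


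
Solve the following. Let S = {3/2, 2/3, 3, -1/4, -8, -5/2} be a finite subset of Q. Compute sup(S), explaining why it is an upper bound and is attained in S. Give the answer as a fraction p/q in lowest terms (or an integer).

S is finite, so sup(S) = max(S).
Sorted decreasing:
3, 3/2, 2/3, -1/4, -5/2, -8
The extremum is 3.
For every x in S, x <= 3. And 3 is in S, so it is attained.
Therefore sup(S) = 3.

3


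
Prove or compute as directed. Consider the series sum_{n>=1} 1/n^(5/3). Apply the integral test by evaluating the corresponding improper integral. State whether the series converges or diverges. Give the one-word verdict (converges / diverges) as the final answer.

Let f(x) = x^(-5/3). Then f is positive, continuous, and decreasing on [1, infinity), so the integral test applies.
Compute the improper integral int_{1}^infinity f(x) dx:
  antiderivative F(x) = -3/(2*x^(2/3)).
  As x -> infinity, F(x) -> 0 (since p = 5/3 > 1).
  So int = F(infinity) - F(1) = 0 - (-3/2) = 3/2.
  Finite, so by the integral test, the series converges.

converges


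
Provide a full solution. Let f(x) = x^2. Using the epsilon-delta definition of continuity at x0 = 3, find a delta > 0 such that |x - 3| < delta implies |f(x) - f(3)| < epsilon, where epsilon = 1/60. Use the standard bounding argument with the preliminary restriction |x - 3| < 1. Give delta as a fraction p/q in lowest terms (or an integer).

Factor: |x^2 - (3)^2| = |x - 3| * |x + 3|.
Impose |x - 3| < 1 first. Then |x + 3| = |(x - 3) + 2*(3)| <= |x - 3| + 2*|3| < 1 + 6 = 7.
So |x^2 - (3)^2| < delta * 7.
We need delta * 7 <= 1/60, i.e. delta <= 1/60/7 = 1/420.
Since 1/420 < 1, this is tighter than 1; take delta = 1/420.
So delta = 1/420 works.

1/420


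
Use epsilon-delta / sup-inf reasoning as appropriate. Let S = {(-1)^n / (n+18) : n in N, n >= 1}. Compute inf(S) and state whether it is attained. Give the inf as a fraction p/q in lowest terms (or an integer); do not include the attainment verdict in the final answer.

Analysis:
- Values: -1/19, 1/20, -1/21, 1/22, -1/23, ...
- Positive terms (even n): 1/(2+18), 1/(4+18), ... decreasing -> max = 1/20 (n=2).
- Negative terms (odd n): -1/(1+18), -1/(3+18), ... increasing -> min = -1/19 (n=1).
- So sup = 1/20 (attained at n=2); inf = -1/19 (attained at n=1).
Conclusion: inf(S) = -1/19, attained in S.

-1/19


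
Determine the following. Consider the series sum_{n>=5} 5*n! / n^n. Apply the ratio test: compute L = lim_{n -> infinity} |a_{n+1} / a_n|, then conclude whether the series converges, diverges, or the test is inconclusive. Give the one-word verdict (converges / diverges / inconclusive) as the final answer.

Let a_n denote the general term. Form the ratio a_{n+1}/a_n and simplify:
a_{n+1}/a_n = (n/(n + 1))^n
Take the limit as n -> infinity: L = exp(-1).
Since L = exp(-1) < 1, the ratio test implies the series converges.

converges


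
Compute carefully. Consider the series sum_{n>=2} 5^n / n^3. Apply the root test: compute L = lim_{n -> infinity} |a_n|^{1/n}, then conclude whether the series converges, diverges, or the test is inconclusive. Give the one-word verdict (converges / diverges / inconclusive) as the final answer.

Let a_n denote the general term. Form |a_n|^(1/n) and simplify:
|a_n|^(1/n) = 5/n^(3/n)
Take the limit as n -> infinity: L = 5.
Since L = 5 > 1, the root test implies divergence.

diverges


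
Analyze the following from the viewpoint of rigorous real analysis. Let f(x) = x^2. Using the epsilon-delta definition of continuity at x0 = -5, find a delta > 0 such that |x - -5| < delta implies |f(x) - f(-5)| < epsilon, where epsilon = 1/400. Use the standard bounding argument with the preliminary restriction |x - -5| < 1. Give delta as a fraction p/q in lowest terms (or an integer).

Factor: |x^2 - (-5)^2| = |x - -5| * |x + -5|.
Impose |x - -5| < 1 first. Then |x + -5| = |(x - -5) + 2*(-5)| <= |x - -5| + 2*|-5| < 1 + 10 = 11.
So |x^2 - (-5)^2| < delta * 11.
We need delta * 11 <= 1/400, i.e. delta <= 1/400/11 = 1/4400.
Since 1/4400 < 1, this is tighter than 1; take delta = 1/4400.
So delta = 1/4400 works.

1/4400


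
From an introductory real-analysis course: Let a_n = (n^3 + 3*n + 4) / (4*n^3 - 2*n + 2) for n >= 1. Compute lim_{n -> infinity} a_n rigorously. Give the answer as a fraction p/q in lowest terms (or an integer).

Divide numerator and denominator by n^3, the highest power:
numerator / n^3 = 1 + 3/n^2 + 4/n^3
denominator / n^3 = 4 - 2/n^2 + 2/n^3
As n -> infinity, all terms of the form c/n^k (k >= 1) tend to 0.
So numerator / n^3 -> 1 and denominator / n^3 -> 4.
Therefore lim a_n = 1/4.

1/4


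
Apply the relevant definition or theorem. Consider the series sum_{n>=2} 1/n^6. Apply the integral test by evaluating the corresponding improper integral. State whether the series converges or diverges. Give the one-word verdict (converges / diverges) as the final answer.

Let f(x) = x^(-6). Then f is positive, continuous, and decreasing on [2, infinity), so the integral test applies.
Compute the improper integral int_{2}^infinity f(x) dx:
  antiderivative F(x) = -1/(5*x^5).
  As x -> infinity, F(x) -> 0 (since p = 6 > 1).
  So int = F(infinity) - F(2) = 0 - (-1/160) = 1/160.
  Finite, so by the integral test, the series converges.

converges


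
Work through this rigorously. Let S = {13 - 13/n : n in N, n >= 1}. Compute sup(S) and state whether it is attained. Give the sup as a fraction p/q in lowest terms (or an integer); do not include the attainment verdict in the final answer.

Analysis:
- Values: 0, 13/2, 26/3, 39/4, ... strictly increasing.
- Minimum is 0 (n=1); inf = 0 (attained).
- 13 - 13/n -> 13 from below; sup = 13, not attained.
Conclusion: sup(S) = 13, not attained in S.

13


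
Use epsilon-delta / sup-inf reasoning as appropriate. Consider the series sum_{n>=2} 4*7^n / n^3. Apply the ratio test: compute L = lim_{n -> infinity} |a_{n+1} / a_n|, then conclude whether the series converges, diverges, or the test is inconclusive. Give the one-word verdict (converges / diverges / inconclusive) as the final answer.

Let a_n denote the general term. Form the ratio a_{n+1}/a_n and simplify:
a_{n+1}/a_n = 7*n^3/(n + 1)^3
Take the limit as n -> infinity: L = 7.
Since L = 7 > 1 (or L = infinity), the ratio test implies the series diverges.

diverges


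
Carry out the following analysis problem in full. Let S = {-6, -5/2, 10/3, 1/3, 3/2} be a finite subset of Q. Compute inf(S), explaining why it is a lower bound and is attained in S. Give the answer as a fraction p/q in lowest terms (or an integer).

S is finite, so inf(S) = min(S).
Sorted increasing:
-6, -5/2, 1/3, 3/2, 10/3
The extremum is -6.
For every x in S, x >= -6. And -6 is in S, so it is attained.
Therefore inf(S) = -6.

-6


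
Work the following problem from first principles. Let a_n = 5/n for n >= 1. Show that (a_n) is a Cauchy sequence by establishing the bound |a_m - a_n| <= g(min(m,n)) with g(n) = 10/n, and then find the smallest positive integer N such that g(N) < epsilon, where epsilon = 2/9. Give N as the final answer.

For any m, n >= 1, by the triangle inequality:
|a_m - a_n| = |5/m - 5/n| <= 5*1/m + 5*1/n <= 10/min(m,n).
So g(n) = 10/n bounds the Cauchy difference. Since g(n) -> 0, (a_n) is Cauchy.
Now solve g(N) < 2/9: 10/N < 2/9 <=> N > 10 / (2/9) = 45.
The smallest integer strictly greater than 45 is N = 46.
Check: g(46) = 10/46 = 5/23 < 2/9; g(45) = 2/9 >= 2/9. So N = 46.

46


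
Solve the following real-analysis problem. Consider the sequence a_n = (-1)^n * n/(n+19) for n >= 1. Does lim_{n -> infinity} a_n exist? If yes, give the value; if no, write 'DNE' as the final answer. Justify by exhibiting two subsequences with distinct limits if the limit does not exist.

Examine the behaviour of a_n along subsequences.
a_{2k} = 2k/(2k+19) -> 1. a_{2k+1} = -(2k+1)/(2k+20) -> -1.
Since these two subsequential limits are 1 and -1, distinct, the full sequence cannot converge (a convergent sequence has all subsequences tending to the same limit). So lim a_n does not exist.

DNE


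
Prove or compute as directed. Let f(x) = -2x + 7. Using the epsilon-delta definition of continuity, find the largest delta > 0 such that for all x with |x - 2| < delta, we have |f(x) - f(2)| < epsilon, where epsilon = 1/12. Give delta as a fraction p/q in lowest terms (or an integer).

We compute f(2) = -2*(2) + 7 = 3.
|f(x) - f(2)| = |-2x + 7 - (3)| = |-2(x - 2)| = 2|x - 2|.
We need 2|x - 2| < 1/12, i.e. |x - 2| < 1/12 / 2 = 1/24.
So any delta <= 1/24 works. Conversely, if delta > 1/24, then x = 2 + 1/24 satisfies |x - 2| = 1/24 < delta but |f(x) - f(2)| = 2 * 1/24 = 1/12, which is not < 1/12; so no larger delta works.
Hence the largest such delta is 1/24.

1/24


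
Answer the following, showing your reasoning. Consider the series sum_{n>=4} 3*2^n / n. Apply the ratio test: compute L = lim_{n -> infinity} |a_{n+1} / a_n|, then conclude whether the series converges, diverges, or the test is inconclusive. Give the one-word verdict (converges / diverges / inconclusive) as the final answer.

Let a_n denote the general term. Form the ratio a_{n+1}/a_n and simplify:
a_{n+1}/a_n = 2*n/(n + 1)
Take the limit as n -> infinity: L = 2.
Since L = 2 > 1 (or L = infinity), the ratio test implies the series diverges.

diverges


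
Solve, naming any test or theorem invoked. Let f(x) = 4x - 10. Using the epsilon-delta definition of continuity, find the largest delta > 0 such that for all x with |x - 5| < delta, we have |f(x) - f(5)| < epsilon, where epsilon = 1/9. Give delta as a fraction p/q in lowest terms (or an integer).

We compute f(5) = 4*(5) - 10 = 10.
|f(x) - f(5)| = |4x - 10 - (10)| = |4(x - 5)| = 4|x - 5|.
We need 4|x - 5| < 1/9, i.e. |x - 5| < 1/9 / 4 = 1/36.
So any delta <= 1/36 works. Conversely, if delta > 1/36, then x = 5 + 1/36 satisfies |x - 5| = 1/36 < delta but |f(x) - f(5)| = 4 * 1/36 = 1/9, which is not < 1/9; so no larger delta works.
Hence the largest such delta is 1/36.

1/36


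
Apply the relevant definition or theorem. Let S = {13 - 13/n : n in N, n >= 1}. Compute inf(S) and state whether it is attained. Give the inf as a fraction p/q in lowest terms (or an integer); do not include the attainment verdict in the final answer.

Analysis:
- Values: 0, 13/2, 26/3, 39/4, ... strictly increasing.
- Minimum is 0 (n=1); inf = 0 (attained).
- 13 - 13/n -> 13 from below; sup = 13, not attained.
Conclusion: inf(S) = 0, attained in S.

0


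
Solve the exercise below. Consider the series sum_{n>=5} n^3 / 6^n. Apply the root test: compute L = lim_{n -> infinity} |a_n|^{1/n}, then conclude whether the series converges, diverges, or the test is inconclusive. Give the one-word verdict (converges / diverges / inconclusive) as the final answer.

Let a_n denote the general term. Form |a_n|^(1/n) and simplify:
|a_n|^(1/n) = n^(3/n)/6
Take the limit as n -> infinity: L = 1/6.
Since L = 1/6 < 1, the root test implies convergence.

converges


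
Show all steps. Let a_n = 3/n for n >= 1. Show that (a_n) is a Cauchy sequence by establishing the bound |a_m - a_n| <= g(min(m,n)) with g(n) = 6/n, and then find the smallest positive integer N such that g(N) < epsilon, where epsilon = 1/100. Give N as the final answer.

For any m, n >= 1, by the triangle inequality:
|a_m - a_n| = |3/m - 3/n| <= 3*1/m + 3*1/n <= 6/min(m,n).
So g(n) = 6/n bounds the Cauchy difference. Since g(n) -> 0, (a_n) is Cauchy.
Now solve g(N) < 1/100: 6/N < 1/100 <=> N > 6 / (1/100) = 600.
The smallest integer strictly greater than 600 is N = 601.
Check: g(601) = 6/601 = 6/601 < 1/100; g(600) = 1/100 >= 1/100. So N = 601.

601


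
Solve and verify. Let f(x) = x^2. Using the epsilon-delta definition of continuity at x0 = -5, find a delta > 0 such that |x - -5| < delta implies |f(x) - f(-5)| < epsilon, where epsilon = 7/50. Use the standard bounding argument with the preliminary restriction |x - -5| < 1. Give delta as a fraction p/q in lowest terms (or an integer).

Factor: |x^2 - (-5)^2| = |x - -5| * |x + -5|.
Impose |x - -5| < 1 first. Then |x + -5| = |(x - -5) + 2*(-5)| <= |x - -5| + 2*|-5| < 1 + 10 = 11.
So |x^2 - (-5)^2| < delta * 11.
We need delta * 11 <= 7/50, i.e. delta <= 7/50/11 = 7/550.
Since 7/550 < 1, this is tighter than 1; take delta = 7/550.
So delta = 7/550 works.

7/550


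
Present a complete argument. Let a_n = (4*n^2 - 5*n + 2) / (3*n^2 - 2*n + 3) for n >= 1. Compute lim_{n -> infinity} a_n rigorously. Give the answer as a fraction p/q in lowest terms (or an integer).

Divide numerator and denominator by n^2, the highest power:
numerator / n^2 = 4 - 5/n + 2/n^2
denominator / n^2 = 3 - 2/n + 3/n^2
As n -> infinity, all terms of the form c/n^k (k >= 1) tend to 0.
So numerator / n^2 -> 4 and denominator / n^2 -> 3.
Therefore lim a_n = 4/3.

4/3


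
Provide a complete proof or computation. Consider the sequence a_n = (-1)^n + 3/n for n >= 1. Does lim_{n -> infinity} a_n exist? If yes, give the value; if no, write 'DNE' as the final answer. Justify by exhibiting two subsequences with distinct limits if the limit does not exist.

Examine the behaviour of a_n along subsequences.
a_{2k} = 1 + 3/(2k) -> 1. a_{2k+1} = -1 + 3/(2k+1) -> -1.
Since these two subsequential limits are 1 and -1, distinct, the full sequence cannot converge (a convergent sequence has all subsequences tending to the same limit). So lim a_n does not exist.

DNE


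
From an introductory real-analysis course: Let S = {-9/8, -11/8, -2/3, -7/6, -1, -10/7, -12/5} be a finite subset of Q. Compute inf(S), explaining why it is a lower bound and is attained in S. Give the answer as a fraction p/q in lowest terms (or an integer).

S is finite, so inf(S) = min(S).
Sorted increasing:
-12/5, -10/7, -11/8, -7/6, -9/8, -1, -2/3
The extremum is -12/5.
For every x in S, x >= -12/5. And -12/5 is in S, so it is attained.
Therefore inf(S) = -12/5.

-12/5


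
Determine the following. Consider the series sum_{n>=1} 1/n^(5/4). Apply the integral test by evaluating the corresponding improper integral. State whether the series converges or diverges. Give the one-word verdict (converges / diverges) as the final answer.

Let f(x) = x^(-5/4). Then f is positive, continuous, and decreasing on [1, infinity), so the integral test applies.
Compute the improper integral int_{1}^infinity f(x) dx:
  antiderivative F(x) = -4/x^(1/4).
  As x -> infinity, F(x) -> 0 (since p = 5/4 > 1).
  So int = F(infinity) - F(1) = 0 - (-4) = 4.
  Finite, so by the integral test, the series converges.

converges


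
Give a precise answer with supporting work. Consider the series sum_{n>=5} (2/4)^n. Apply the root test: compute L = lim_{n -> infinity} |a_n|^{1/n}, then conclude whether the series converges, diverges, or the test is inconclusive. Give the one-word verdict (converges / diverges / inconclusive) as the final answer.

Let a_n denote the general term. Form |a_n|^(1/n) and simplify:
|a_n|^(1/n) = 1/2
Take the limit as n -> infinity: L = 1/2.
Since L = 1/2 < 1, the root test implies convergence.

converges


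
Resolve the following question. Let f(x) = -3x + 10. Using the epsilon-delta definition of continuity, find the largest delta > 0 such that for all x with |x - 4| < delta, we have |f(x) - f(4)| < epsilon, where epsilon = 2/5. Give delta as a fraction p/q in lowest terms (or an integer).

We compute f(4) = -3*(4) + 10 = -2.
|f(x) - f(4)| = |-3x + 10 - (-2)| = |-3(x - 4)| = 3|x - 4|.
We need 3|x - 4| < 2/5, i.e. |x - 4| < 2/5 / 3 = 2/15.
So any delta <= 2/15 works. Conversely, if delta > 2/15, then x = 4 + 2/15 satisfies |x - 4| = 2/15 < delta but |f(x) - f(4)| = 3 * 2/15 = 2/5, which is not < 2/5; so no larger delta works.
Hence the largest such delta is 2/15.

2/15


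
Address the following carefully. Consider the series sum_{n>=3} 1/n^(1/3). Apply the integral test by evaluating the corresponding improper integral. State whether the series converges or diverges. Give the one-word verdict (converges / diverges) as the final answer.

Let f(x) = x^(-1/3). Then f is positive, continuous, and decreasing on [3, infinity), so the integral test applies.
Compute the improper integral int_{3}^infinity f(x) dx:
  antiderivative F(x) = 3*x^(2/3)/2.
  As x -> infinity, F(x) -> infinity (since p = 1/3 < 1).
  So the integral diverges. By the integral test, the series diverges.

diverges


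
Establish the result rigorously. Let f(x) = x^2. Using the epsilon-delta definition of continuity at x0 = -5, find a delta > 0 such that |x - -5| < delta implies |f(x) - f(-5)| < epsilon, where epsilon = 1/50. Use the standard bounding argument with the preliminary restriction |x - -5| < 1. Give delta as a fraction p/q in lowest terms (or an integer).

Factor: |x^2 - (-5)^2| = |x - -5| * |x + -5|.
Impose |x - -5| < 1 first. Then |x + -5| = |(x - -5) + 2*(-5)| <= |x - -5| + 2*|-5| < 1 + 10 = 11.
So |x^2 - (-5)^2| < delta * 11.
We need delta * 11 <= 1/50, i.e. delta <= 1/50/11 = 1/550.
Since 1/550 < 1, this is tighter than 1; take delta = 1/550.
So delta = 1/550 works.

1/550


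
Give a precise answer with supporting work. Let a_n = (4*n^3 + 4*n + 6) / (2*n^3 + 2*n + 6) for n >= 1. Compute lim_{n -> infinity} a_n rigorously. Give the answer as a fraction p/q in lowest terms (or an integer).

Divide numerator and denominator by n^3, the highest power:
numerator / n^3 = 4 + 4/n^2 + 6/n^3
denominator / n^3 = 2 + 2/n^2 + 6/n^3
As n -> infinity, all terms of the form c/n^k (k >= 1) tend to 0.
So numerator / n^3 -> 4 and denominator / n^3 -> 2.
Therefore lim a_n = 2.

2


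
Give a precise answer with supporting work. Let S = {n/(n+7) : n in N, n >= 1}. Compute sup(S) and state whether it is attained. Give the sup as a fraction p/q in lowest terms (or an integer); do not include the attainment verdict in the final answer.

Analysis:
- Values: 1/8, 2/9, 3/10, 4/11, ... strictly increasing.
- Minimum is 1/8 (n=1); inf = 1/8 (attained).
- n/(n+7) = 1 - 7/(n+7) -> 1 from below as n -> infinity, and never equals 1.
- So sup = 1 (not attained).
Conclusion: sup(S) = 1, not attained in S.

1


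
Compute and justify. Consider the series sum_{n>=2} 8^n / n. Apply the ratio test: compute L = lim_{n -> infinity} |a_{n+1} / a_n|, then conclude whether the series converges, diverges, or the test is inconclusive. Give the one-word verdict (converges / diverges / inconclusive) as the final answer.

Let a_n denote the general term. Form the ratio a_{n+1}/a_n and simplify:
a_{n+1}/a_n = 8*n/(n + 1)
Take the limit as n -> infinity: L = 8.
Since L = 8 > 1 (or L = infinity), the ratio test implies the series diverges.

diverges


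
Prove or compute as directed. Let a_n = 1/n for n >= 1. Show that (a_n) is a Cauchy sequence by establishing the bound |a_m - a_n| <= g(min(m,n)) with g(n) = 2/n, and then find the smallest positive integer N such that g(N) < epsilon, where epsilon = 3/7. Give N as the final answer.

For any m, n >= 1, by the triangle inequality:
|a_m - a_n| = |1/m - 1/n| <= 1/m + 1/n <= 2/min(m,n).
So g(n) = 2/n bounds the Cauchy difference. Since g(n) -> 0, (a_n) is Cauchy.
Now solve g(N) < 3/7: 2/N < 3/7 <=> N > 2 / (3/7) = 14/3.
The smallest integer strictly greater than 14/3 is N = 5.
Check: g(5) = 2/5 = 2/5 < 3/7; g(4) = 1/2 >= 3/7. So N = 5.

5


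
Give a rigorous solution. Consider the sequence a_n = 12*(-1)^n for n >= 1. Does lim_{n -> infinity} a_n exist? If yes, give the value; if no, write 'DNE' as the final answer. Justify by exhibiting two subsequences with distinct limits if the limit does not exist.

Examine the behaviour of a_n along subsequences.
Even-n subsequence a_{2k} = 12 -> 12. Odd-n subsequence a_{2k+1} = -12 -> -12.
Since these two subsequential limits are 12 and -12, distinct, the full sequence cannot converge (a convergent sequence has all subsequences tending to the same limit). So lim a_n does not exist.

DNE


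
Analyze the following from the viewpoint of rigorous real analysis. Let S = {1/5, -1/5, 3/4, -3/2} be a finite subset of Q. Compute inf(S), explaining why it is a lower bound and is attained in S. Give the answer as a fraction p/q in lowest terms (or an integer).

S is finite, so inf(S) = min(S).
Sorted increasing:
-3/2, -1/5, 1/5, 3/4
The extremum is -3/2.
For every x in S, x >= -3/2. And -3/2 is in S, so it is attained.
Therefore inf(S) = -3/2.

-3/2


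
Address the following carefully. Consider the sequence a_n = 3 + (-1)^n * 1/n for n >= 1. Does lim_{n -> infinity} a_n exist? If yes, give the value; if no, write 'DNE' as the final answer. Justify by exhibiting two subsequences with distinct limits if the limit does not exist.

Examine the behaviour of a_n along subsequences.
Even-n subsequence a_{2k} = 3 + 1/(2k) -> 3. Odd-n subsequence a_{2k+1} = 3 - 1/(2k+1) -> 3. Both tend to 3, which suggests the limit is 3; verify directly.
|a_n - 3| = |(-1)^n * 1/n| = 1/n for every n >= 1.
Given epsilon > 0, choose a positive integer N > 1/epsilon. Then for all n >= N, |a_n - 3| = 1/n <= 1/N < epsilon.
So by the definition of the limit, lim a_n exists and equals 3.

3


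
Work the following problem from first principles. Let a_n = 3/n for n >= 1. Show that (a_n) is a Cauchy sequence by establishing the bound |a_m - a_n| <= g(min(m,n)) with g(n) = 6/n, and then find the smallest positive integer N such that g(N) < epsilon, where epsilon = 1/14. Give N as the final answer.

For any m, n >= 1, by the triangle inequality:
|a_m - a_n| = |3/m - 3/n| <= 3*1/m + 3*1/n <= 6/min(m,n).
So g(n) = 6/n bounds the Cauchy difference. Since g(n) -> 0, (a_n) is Cauchy.
Now solve g(N) < 1/14: 6/N < 1/14 <=> N > 6 / (1/14) = 84.
The smallest integer strictly greater than 84 is N = 85.
Check: g(85) = 6/85 = 6/85 < 1/14; g(84) = 1/14 >= 1/14. So N = 85.

85


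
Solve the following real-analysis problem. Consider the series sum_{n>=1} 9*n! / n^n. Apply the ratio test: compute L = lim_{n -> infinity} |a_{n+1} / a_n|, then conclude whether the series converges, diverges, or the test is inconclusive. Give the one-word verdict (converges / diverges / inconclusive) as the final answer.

Let a_n denote the general term. Form the ratio a_{n+1}/a_n and simplify:
a_{n+1}/a_n = (n/(n + 1))^n
Take the limit as n -> infinity: L = exp(-1).
Since L = exp(-1) < 1, the ratio test implies the series converges.

converges


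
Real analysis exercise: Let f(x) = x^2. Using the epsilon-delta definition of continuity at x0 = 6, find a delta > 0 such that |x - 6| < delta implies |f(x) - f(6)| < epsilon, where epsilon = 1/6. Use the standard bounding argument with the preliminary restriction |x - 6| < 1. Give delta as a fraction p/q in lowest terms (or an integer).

Factor: |x^2 - (6)^2| = |x - 6| * |x + 6|.
Impose |x - 6| < 1 first. Then |x + 6| = |(x - 6) + 2*(6)| <= |x - 6| + 2*|6| < 1 + 12 = 13.
So |x^2 - (6)^2| < delta * 13.
We need delta * 13 <= 1/6, i.e. delta <= 1/6/13 = 1/78.
Since 1/78 < 1, this is tighter than 1; take delta = 1/78.
So delta = 1/78 works.

1/78


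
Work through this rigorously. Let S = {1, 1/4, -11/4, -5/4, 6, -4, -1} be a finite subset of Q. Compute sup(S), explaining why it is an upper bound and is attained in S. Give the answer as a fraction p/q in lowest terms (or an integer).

S is finite, so sup(S) = max(S).
Sorted decreasing:
6, 1, 1/4, -1, -5/4, -11/4, -4
The extremum is 6.
For every x in S, x <= 6. And 6 is in S, so it is attained.
Therefore sup(S) = 6.

6


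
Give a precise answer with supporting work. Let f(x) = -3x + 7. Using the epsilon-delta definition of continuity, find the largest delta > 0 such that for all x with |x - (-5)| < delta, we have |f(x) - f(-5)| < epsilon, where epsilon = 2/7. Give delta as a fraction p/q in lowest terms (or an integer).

We compute f(-5) = -3*(-5) + 7 = 22.
|f(x) - f(-5)| = |-3x + 7 - (22)| = |-3(x - (-5))| = 3|x - (-5)|.
We need 3|x - (-5)| < 2/7, i.e. |x - (-5)| < 2/7 / 3 = 2/21.
So any delta <= 2/21 works. Conversely, if delta > 2/21, then x = -5 + 2/21 satisfies |x - (-5)| = 2/21 < delta but |f(x) - f(-5)| = 3 * 2/21 = 2/7, which is not < 2/7; so no larger delta works.
Hence the largest such delta is 2/21.

2/21


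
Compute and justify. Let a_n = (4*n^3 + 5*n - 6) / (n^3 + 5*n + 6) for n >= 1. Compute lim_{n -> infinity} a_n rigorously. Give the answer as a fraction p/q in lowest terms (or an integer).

Divide numerator and denominator by n^3, the highest power:
numerator / n^3 = 4 + 5/n^2 - 6/n^3
denominator / n^3 = 1 + 5/n^2 + 6/n^3
As n -> infinity, all terms of the form c/n^k (k >= 1) tend to 0.
So numerator / n^3 -> 4 and denominator / n^3 -> 1.
Therefore lim a_n = 4.

4


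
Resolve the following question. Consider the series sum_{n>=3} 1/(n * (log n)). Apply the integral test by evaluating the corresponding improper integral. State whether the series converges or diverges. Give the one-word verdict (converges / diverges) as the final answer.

Let f(x) = 1/(x*log(x)). Then f is positive, continuous, and decreasing on [3, infinity), so the integral test applies.
Compute the improper integral int_{3}^infinity f(x) dx:
  antiderivative F(x) = log(log(x)).
  F(x) = log(log(x)) -> infinity as x -> infinity. The integral diverges, so by the integral test, the series diverges.

diverges


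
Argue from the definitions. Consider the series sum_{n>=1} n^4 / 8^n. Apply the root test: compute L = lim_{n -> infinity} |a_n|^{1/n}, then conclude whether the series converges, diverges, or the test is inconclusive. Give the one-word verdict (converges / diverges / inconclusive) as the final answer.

Let a_n denote the general term. Form |a_n|^(1/n) and simplify:
|a_n|^(1/n) = n^(4/n)/8
Take the limit as n -> infinity: L = 1/8.
Since L = 1/8 < 1, the root test implies convergence.

converges
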